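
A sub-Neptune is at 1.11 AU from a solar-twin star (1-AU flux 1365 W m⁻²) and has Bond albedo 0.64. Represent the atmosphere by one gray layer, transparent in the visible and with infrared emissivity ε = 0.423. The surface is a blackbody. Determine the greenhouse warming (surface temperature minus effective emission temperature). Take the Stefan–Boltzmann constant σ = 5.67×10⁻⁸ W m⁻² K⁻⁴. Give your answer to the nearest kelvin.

Flux at the orbit: S = 1365/(1.11)² = 1108 W m⁻².
At the top of the atmosphere, σT_e⁴ = S(1−α)/4 = 99.71 W m⁻², giving T_e = 204.8 K.
For a single slab of emissivity ε, T_s⁴ = 2T_e⁴/(2−ε); thus T_s = 204.8·(1.268)^(1/4) = 217.3 K.
The atmosphere warms the surface by 12.53 K.

13 kelvin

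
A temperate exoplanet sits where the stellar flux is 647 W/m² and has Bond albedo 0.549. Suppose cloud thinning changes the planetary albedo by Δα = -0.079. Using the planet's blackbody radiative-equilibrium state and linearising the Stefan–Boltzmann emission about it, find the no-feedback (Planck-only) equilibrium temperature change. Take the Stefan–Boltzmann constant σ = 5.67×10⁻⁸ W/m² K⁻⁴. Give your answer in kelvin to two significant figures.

Reference equilibrium: T_e = [S(1−α)/(4σ)]^(1/4) = 189.4 K.
ΔF = −(S/4)Δα = −(647.0/4)×(-0.079) = 12.78 W/m².
Planck response: λ_P = 4σT_e³ = 4·5.67×10⁻⁸·(189.4)³ = 1.541 W/m²/K.
ΔT₀ = ΔF/λ_P = 12.78/1.541 = 8.29 K.

8.3 kelvin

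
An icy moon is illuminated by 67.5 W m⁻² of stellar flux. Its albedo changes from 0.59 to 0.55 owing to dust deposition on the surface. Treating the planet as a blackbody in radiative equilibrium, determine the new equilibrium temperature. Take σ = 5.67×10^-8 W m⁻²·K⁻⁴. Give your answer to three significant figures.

New equilibrium: T₂ = [(1−0.55)·67.50/(4σ)]^(1/4) = 107.6 K.

108 kelvin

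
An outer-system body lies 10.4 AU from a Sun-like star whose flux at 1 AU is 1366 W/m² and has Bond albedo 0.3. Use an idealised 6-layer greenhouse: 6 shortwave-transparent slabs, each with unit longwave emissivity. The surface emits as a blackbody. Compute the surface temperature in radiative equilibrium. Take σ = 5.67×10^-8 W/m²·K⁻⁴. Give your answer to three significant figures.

129 kelvin

By the inverse-square law, S = 1366/10.4² = 12.63 W/m².
The effective emission temperature is T_e = [S(1−α)/(4σ)]^¼ = 79.02 K.
Layer-by-layer balance gives σT_s⁴ = (N+1)σT_e⁴, so T_s = 7^¼·79.02 = 128.5 K.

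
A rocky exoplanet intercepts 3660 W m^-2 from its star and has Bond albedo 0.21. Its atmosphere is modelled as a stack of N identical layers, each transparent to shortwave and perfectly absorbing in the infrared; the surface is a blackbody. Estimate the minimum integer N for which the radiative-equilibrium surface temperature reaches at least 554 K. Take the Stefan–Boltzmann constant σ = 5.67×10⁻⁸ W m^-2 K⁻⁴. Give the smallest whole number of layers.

The effective emission temperature is T_e = [S(1−α)/(4σ)]^¼ = 336.0 K.
Since T_s⁴ = (N+1)T_e⁴, we need N ≥ (T_s/T_e)⁴ − 1 = 6.389.
The minimum whole number is N = 7.

7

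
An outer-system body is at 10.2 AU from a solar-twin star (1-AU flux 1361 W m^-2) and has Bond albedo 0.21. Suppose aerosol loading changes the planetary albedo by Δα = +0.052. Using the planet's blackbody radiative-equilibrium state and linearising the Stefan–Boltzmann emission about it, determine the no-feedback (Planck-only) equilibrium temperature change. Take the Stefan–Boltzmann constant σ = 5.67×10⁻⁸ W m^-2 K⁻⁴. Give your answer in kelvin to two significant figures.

-1.4 kelvin

By the inverse-square law, S = 1361/10.2² = 13.08 W m^-2.
Reference equilibrium: T_e = [S(1−α)/(4σ)]^(1/4) = 82.16 K.
TOA radiative forcing: ΔF = −S·Δα/4 = −13.08·(+0.052)/4 = -0.1701 W m^-2.
Planck response: λ_P = 4σT_e³ = 4·5.67×10⁻⁸·(82.16)³ = 0.1258 W m^-2/K.
ΔT₀ = ΔF/λ_P = -0.1701/0.1258 = -1.35 K.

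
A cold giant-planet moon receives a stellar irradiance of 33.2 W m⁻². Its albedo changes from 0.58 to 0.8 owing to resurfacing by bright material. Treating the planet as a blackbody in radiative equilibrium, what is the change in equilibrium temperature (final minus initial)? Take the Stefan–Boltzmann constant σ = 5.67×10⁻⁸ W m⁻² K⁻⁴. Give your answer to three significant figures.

Initial: T₁ = [S(1−0.58)/(4σ)]^(1/4) = 88.55 K.
With α = 0.8, T₂ = 73.56 K.
ΔT = T₂ − T₁ = -14.99 K.

-15.0 K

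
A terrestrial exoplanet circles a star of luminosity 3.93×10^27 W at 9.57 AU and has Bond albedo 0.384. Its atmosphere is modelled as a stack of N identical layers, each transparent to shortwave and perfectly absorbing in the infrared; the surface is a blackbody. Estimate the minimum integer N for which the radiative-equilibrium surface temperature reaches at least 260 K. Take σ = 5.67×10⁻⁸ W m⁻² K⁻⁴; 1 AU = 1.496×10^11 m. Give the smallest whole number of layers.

11

d = 9.57 × 1.496×10^11 m = 1.432×10^12 m.
Flux at the orbit: S = L/(4πd²) = 3.93×10^27/(4π·(1.43×10^12)²) = 152.6 W m⁻².
Top-of-atmosphere balance: σT_e⁴ = S(1−α)/4 = 23.50 W m⁻² → T_e = 142.7 K.
Since T_s⁴ = (N+1)T_e⁴, we need N ≥ (T_s/T_e)⁴ − 1 = 10.027.
Rounding up, N = 11.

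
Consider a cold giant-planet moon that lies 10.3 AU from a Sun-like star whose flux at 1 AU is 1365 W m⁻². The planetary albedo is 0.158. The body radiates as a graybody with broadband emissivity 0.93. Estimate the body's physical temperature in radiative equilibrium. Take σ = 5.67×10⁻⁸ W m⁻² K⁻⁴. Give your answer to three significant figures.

Flux at the orbit: S = 1365/(10.3)² = 12.87 W m⁻².
Absorbed flux (global mean): S(1−α)/4 = 12.87·0.842/4 = 2.708 W m⁻².
Radiative balance εσT⁴ = 2.708 gives T = [2.708/(0.93·σ)]^(1/4) = 84.66 K.

84.7 kelvin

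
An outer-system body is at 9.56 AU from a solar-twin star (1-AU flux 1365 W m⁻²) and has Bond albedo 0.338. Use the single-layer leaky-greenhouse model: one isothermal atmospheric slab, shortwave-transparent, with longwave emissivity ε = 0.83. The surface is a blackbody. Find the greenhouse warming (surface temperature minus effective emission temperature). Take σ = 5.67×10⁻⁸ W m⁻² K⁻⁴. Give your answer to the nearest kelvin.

Irradiance scales as 1/d², so S = 1365 W m⁻² × (1/9.56)² = 14.94 W m⁻².
The planet radiates to space at T_e = [S(1−α)/(4σ)]^(1/4) = 81.26 K.
Surface balance with a leaky layer gives σT_s⁴ = σT_e⁴·2/(2−ε), so T_s = T_e·[2/(2−0.83)]^(1/4) = 92.91 K.
The atmosphere warms the surface by 11.65 K.

12 K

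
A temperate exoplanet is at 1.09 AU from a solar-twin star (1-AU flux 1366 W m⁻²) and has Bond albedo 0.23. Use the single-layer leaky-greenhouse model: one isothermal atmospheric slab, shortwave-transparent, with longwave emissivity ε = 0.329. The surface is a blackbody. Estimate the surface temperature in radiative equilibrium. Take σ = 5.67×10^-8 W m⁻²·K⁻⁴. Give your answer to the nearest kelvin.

Irradiance scales as 1/d², so S = 1366 W m⁻² × (1/1.09)² = 1150 W m⁻².
At the top of the atmosphere, σT_e⁴ = S(1−α)/4 = 221.3 W m⁻², giving T_e = 250.0 K.
The surface balance (absorbed SW + ε·downward IR = σT_s⁴) with T_a⁴ = T_s⁴/2 reduces to T_s = T_e·[2/(2−ε)]^¼ = 261.4 K.

261 K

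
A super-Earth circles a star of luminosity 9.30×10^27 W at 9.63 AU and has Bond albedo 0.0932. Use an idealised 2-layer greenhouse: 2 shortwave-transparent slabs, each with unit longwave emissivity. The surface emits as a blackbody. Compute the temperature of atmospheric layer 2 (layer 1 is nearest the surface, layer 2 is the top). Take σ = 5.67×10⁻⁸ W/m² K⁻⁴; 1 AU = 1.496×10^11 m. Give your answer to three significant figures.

Orbital distance: d = 9.63 AU = 1.441×10^12 m.
Flux at the orbit: S = L/(4πd²) = 9.30×10^27/(4π·(1.44×10^12)²) = 356.6 W/m².
Top-of-atmosphere balance: σT_e⁴ = S(1−α)/4 = 80.84 W/m² → T_e = 194.3 K.
Each opaque layer satisfies 2T_j⁴ = T_{j−1}⁴ + T_{j+1}⁴, giving T_k⁴ = (N+1−k)T_e⁴.
With k = 2: T_2 = (2+1−2)^¼·194.3 K = 194.3 K.

194 K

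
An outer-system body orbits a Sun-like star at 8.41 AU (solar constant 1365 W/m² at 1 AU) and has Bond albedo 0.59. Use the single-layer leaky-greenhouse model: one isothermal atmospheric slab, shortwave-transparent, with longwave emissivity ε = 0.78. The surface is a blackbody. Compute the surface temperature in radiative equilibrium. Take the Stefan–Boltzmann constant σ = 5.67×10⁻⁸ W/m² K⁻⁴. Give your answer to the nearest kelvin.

Flux at the orbit: S = 1365/(8.41)² = 19.30 W/m².
At the top of the atmosphere, σT_e⁴ = S(1−α)/4 = 1.978 W/m², giving T_e = 76.85 K.
Surface balance with a leaky layer gives σT_s⁴ = σT_e⁴·2/(2−ε), so T_s = T_e·[2/(2−0.78)]^(1/4) = 86.96 K.

87 kelvin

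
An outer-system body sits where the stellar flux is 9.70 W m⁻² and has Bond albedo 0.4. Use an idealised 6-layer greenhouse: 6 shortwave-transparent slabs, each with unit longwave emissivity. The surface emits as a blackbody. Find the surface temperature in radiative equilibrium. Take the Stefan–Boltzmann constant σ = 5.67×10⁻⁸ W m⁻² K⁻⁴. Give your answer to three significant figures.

The effective emission temperature is T_e = [S(1−α)/(4σ)]^¼ = 71.17 K.
Layer-by-layer balance gives σT_s⁴ = (N+1)σT_e⁴, so T_s = 7^¼·71.17 = 115.8 K.

116 kelvin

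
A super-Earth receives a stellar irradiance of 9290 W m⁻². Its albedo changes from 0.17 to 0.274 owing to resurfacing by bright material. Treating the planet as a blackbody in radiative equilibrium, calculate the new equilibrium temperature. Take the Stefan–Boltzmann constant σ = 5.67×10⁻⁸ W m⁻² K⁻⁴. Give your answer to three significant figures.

415 kelvin

T₂ = [S(1−α₂)/(4σ)]^(1/4) = [9290·0.726/(4σ)]^(1/4) = 415.3 K.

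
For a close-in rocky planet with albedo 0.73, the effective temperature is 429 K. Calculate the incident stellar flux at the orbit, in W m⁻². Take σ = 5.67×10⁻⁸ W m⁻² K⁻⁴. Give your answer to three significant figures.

From S(1−α)/4 = σT⁴: S = 4σT⁴/(1−α).
σT⁴ = 5.67×10⁻⁸·(429)⁴ = 1920 W m⁻².
So S = 4×1920/(1−0.73) = 28450 W m⁻².

28500 W m⁻²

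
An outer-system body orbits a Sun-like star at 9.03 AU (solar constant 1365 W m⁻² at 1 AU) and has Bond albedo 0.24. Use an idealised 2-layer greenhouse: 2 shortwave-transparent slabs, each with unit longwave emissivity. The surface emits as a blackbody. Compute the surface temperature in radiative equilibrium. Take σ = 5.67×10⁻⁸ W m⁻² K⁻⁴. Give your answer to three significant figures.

Flux at the orbit: S = 1365/(9.03)² = 16.74 W m⁻².
The effective emission temperature is T_e = [S(1−α)/(4σ)]^¼ = 86.54 K.
Layer-by-layer balance gives σT_s⁴ = (N+1)σT_e⁴, so T_s = 3^¼·86.54 = 113.9 K.

114 K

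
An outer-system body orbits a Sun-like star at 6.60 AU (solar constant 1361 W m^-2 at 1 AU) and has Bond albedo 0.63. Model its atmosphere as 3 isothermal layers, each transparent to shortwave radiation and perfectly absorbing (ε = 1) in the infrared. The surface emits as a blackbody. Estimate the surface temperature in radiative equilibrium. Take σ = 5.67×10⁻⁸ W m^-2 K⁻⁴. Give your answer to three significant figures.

119 kelvin

By the inverse-square law, S = 1361/6.60² = 31.24 W m^-2.
OLR = S(1−α)/4 = 2.890 W m^-2; the top layer radiates at T_e = 84.50 K.
For an N-layer opaque stack, T_s⁴ = (N+1)T_e⁴, hence T_s = (4)^(1/4)×84.50 K = 119.5 K.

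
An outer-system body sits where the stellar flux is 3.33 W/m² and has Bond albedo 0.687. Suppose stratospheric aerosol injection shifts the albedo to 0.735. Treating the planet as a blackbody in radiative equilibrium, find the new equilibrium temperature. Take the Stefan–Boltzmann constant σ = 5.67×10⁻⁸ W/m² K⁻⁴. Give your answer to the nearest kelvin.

44 K

T₂ = [S(1−α₂)/(4σ)]^(1/4) = [3.330·0.265/(4σ)]^(1/4) = 44.41 K.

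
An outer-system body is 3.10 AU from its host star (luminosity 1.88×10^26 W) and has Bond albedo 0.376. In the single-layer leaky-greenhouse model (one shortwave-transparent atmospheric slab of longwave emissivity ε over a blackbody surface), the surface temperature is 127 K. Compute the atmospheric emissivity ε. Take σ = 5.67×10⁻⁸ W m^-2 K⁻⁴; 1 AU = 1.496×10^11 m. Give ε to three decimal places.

0.529

d = 3.10 × 1.496×10^11 m = 4.638×10^11 m.
Spreading L over a sphere of radius d: S = 1.88×10^26/(4π·4.64×10^11²) = 69.56 W m^-2.
First, T_e = [69.56·(1−0.376)/(4σ)]^(1/4) = 117.6 K.
Inverting T_s⁴ = 2T_e⁴/(2−ε): (T_e/T_s)⁴ = 0.7357, so ε = 2(1 − 0.7357) = 0.5286.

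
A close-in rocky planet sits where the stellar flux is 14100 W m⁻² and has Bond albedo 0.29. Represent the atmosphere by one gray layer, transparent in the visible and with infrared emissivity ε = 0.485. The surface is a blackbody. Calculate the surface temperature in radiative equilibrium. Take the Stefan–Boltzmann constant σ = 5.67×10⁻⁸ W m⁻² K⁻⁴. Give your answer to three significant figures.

The planet radiates to space at T_e = [S(1−α)/(4σ)]^(1/4) = 458.4 K.
Surface balance with a leaky layer gives σT_s⁴ = σT_e⁴·2/(2−ε), so T_s = T_e·[2/(2−0.485)]^(1/4) = 491.3 K.

491 K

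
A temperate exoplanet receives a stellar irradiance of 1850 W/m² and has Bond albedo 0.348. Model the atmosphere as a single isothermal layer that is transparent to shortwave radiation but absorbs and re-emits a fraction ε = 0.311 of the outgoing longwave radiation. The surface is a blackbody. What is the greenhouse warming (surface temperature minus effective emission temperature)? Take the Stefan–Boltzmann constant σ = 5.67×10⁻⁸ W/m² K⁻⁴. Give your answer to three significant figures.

11.7 kelvin

At the top of the atmosphere, σT_e⁴ = S(1−α)/4 = 301.6 W/m², giving T_e = 270.0 K.
The surface balance (absorbed SW + ε·downward IR = σT_s⁴) with T_a⁴ = T_s⁴/2 reduces to T_s = T_e·[2/(2−ε)]^¼ = 281.7 K.
T_s − T_e = 281.7 − 270.0 = 11.65 K.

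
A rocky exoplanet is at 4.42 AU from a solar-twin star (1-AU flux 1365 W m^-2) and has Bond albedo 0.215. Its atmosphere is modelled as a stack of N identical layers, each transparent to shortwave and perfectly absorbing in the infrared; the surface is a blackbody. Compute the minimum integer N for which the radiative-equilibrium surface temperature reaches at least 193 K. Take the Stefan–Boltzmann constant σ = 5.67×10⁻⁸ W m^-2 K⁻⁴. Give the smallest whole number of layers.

5

Flux at the orbit: S = 1365/(4.42)² = 69.87 W m^-2.
OLR = S(1−α)/4 = 13.71 W m^-2; the top layer radiates at T_e = 124.7 K.
Need (N+1)T_e⁴ ≥ T_s⁴, i.e. N+1 ≥ (193/124.7)⁴ = 5.737.
So N ≥ 4.737; the smallest integer is N = 5.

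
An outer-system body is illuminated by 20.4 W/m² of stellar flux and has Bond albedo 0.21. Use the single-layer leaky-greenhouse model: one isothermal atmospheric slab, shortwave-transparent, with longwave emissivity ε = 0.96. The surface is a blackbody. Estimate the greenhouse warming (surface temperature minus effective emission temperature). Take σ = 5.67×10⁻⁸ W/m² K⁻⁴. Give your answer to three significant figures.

16.3 kelvin

Effective emission temperature (TOA balance): σT_e⁴ = S(1−α)/4 = 4.029 W/m² → T_e = 91.81 K.
The surface balance (absorbed SW + ε·downward IR = σT_s⁴) with T_a⁴ = T_s⁴/2 reduces to T_s = T_e·[2/(2−ε)]^¼ = 108.1 K.
The atmosphere warms the surface by 16.31 K.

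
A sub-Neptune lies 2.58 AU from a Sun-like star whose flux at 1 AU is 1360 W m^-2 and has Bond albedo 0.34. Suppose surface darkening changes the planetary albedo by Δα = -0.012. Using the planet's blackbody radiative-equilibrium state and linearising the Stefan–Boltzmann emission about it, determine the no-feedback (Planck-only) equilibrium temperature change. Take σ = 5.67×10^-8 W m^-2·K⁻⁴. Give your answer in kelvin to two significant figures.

0.71 K

Irradiance scales as 1/d², so S = 1360 W m^-2 × (1/2.58)² = 204.3 W m^-2.
The baseline emission temperature is T_e = 156.2 K.
TOA radiative forcing: ΔF = −S·Δα/4 = −204.3·(-0.012)/4 = 0.6129 W m^-2.
The Planck feedback parameter is 4σT_e³ = 0.8636 W m^-2/K.
ΔT₀ = ΔF/λ_P = 0.6129/0.8636 = 0.710 K.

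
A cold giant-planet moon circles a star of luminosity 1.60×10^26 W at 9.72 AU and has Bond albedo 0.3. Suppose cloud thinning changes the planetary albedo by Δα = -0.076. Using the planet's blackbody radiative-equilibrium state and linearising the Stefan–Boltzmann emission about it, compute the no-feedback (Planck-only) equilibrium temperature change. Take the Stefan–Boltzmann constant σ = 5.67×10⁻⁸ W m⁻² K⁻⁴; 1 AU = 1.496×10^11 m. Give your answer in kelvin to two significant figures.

1.8 K

d = 9.72 × 1.496×10^11 m = 1.454×10^12 m.
Spreading L over a sphere of radius d: S = 1.60×10^26/(4π·1.45×10^12²) = 6.022 W m⁻².
Reference equilibrium: T_e = [S(1−α)/(4σ)]^(1/4) = 65.66 K.
The change in absorbed flux is Δ[S(1−α)/4] = −SΔα/4 = 0.1144 W m⁻².
Linearising σT⁴ gives d(σT⁴)/dT = 4σT_e³ = 0.06420 W m⁻² per K.
ΔT₀ = ΔF/λ_P = 0.1144/0.06420 = 1.78 K.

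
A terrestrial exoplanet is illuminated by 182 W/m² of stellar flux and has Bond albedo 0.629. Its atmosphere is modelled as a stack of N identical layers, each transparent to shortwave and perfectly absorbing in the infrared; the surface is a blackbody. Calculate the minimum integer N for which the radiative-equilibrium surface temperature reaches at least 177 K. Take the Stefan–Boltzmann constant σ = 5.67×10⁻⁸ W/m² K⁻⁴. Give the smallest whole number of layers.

3

Top-of-atmosphere balance: σT_e⁴ = S(1−α)/4 = 16.88 W/m² → T_e = 131.4 K.
Since T_s⁴ = (N+1)T_e⁴, we need N ≥ (T_s/T_e)⁴ − 1 = 2.297.
So N ≥ 2.297; the smallest integer is N = 3.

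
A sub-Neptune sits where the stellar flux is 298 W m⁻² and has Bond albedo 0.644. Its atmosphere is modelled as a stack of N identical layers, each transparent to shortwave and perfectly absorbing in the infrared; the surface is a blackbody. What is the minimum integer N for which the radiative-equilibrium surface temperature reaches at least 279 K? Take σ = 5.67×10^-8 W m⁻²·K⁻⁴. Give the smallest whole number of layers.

12

The effective emission temperature is T_e = [S(1−α)/(4σ)]^¼ = 147.1 K.
Need (N+1)T_e⁴ ≥ T_s⁴, i.e. N+1 ≥ (279/147.1)⁴ = 12.954.
So N ≥ 11.954; the smallest integer is N = 12.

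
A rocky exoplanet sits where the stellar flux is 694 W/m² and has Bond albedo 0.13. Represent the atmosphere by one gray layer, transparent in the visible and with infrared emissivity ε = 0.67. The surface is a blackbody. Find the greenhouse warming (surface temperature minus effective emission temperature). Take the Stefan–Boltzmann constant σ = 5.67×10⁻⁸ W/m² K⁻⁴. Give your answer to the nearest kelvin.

Effective emission temperature (TOA balance): σT_e⁴ = S(1−α)/4 = 150.9 W/m² → T_e = 227.1 K.
Surface balance with a leaky layer gives σT_s⁴ = σT_e⁴·2/(2−ε), so T_s = T_e·[2/(2−0.67)]^(1/4) = 251.5 K.
Greenhouse warming: T_s − T_e = 24.39 K.

24 K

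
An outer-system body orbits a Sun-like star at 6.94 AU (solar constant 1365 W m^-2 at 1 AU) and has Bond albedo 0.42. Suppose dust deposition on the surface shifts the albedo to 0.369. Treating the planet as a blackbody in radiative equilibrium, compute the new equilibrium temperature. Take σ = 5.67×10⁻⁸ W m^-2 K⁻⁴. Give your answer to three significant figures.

Irradiance scales as 1/d², so S = 1365 W m^-2 × (1/6.94)² = 28.34 W m^-2.
T₂ = [S(1−α₂)/(4σ)]^(1/4) = [28.34·0.631/(4σ)]^(1/4) = 94.23 K.

94.2 K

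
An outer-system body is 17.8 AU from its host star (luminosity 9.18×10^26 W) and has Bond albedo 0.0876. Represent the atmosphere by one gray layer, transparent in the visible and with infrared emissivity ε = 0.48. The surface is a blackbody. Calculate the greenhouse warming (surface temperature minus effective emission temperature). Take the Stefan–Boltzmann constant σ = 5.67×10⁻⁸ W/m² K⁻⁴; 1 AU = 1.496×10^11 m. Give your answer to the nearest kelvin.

d = 17.8 × 1.496×10^11 m = 2.663×10^12 m.
Flux at the orbit: S = L/(4πd²) = 9.18×10^26/(4π·(2.66×10^12)²) = 10.30 W/m².
At the top of the atmosphere, σT_e⁴ = S(1−α)/4 = 2.350 W/m², giving T_e = 80.24 K.
For a single slab of emissivity ε, T_s⁴ = 2T_e⁴/(2−ε); thus T_s = 80.24·(1.316)^(1/4) = 85.93 K.
Greenhouse warming: T_s − T_e = 5.698 K.

6 K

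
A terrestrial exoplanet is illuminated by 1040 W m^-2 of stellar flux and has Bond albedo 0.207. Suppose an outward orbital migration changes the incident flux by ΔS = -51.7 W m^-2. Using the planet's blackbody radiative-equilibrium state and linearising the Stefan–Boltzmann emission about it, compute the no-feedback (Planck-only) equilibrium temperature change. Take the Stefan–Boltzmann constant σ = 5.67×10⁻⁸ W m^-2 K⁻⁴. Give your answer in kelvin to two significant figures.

Unperturbed T_e = [1040·(1−0.207)/(4σ)]^¼ = 245.6 K.
TOA radiative forcing: ΔF = (1−α)ΔS/4 = 0.793·(-51.7)/4 = -10.25 W m^-2.
Linearising σT⁴ gives d(σT⁴)/dT = 4σT_e³ = 3.358 W m^-2 per K.
So ΔT₀ = -10.25/3.358 = -3.05 K.

-3.1 K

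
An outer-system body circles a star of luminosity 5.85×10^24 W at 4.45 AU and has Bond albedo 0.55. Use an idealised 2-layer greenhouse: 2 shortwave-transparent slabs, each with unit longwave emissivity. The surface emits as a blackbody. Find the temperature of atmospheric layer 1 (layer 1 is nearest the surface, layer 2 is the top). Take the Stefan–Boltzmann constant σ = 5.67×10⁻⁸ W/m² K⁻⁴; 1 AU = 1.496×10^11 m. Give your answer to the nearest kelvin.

Orbital distance: d = 4.45 AU = 6.657×10^11 m.
Spreading L over a sphere of radius d: S = 5.85×10^24/(4π·6.66×10^11²) = 1.050 W/m².
OLR = S(1−α)/4 = 0.1182 W/m²; the top layer radiates at T_e = 38.00 K.
Each opaque layer satisfies 2T_j⁴ = T_{j−1}⁴ + T_{j+1}⁴, giving T_k⁴ = (N+1−k)T_e⁴.
T_1 = (2)^(1/4)·38.00 = 45.18 K.

45 kelvin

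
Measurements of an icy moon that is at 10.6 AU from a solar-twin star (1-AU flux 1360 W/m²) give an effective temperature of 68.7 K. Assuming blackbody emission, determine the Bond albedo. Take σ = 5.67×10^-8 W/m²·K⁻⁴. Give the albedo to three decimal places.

Irradiance scales as 1/d², so S = 1360 W/m² × (1/10.6)² = 12.10 W/m².
Rearranging the radiative balance, α = 1 − 4σT⁴/S.
σT⁴ = 1.263 W/m², so 4σT⁴ = 5.052 W/m².
Hence α = 1 − 5.052/12.10 = 0.5826.

0.583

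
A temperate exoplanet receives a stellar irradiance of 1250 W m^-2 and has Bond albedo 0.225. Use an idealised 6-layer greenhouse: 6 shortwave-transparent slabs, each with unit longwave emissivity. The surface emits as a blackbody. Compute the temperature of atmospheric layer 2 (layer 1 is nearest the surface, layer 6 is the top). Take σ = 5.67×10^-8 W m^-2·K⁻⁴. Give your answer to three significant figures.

382 K

OLR = S(1−α)/4 = 242.2 W m^-2; the top layer radiates at T_e = 255.6 K.
The net upward flux σT_e⁴ is constant between every pair of levels, so T_k⁴ = (N+1−k)T_e⁴.
T_2 = (5)^(1/4)·255.6 = 382.3 K.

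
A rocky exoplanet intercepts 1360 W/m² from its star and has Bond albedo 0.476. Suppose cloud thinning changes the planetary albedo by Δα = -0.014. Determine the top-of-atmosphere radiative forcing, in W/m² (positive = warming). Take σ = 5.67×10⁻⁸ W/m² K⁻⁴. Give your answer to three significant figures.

The change in absorbed flux is Δ[S(1−α)/4] = −SΔα/4 = 4.760 W/m².

4.76 W/m²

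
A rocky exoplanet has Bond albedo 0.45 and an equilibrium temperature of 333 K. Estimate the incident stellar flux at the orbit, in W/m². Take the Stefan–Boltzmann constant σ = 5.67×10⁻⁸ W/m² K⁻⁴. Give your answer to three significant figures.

Invert the energy balance for S: S = 4σT⁴/(1−α).
The emitted flux is σT⁴ = 697.2 W/m².
So S = 4×697.2/(1−0.45) = 5071 W/m².

5070 W/m²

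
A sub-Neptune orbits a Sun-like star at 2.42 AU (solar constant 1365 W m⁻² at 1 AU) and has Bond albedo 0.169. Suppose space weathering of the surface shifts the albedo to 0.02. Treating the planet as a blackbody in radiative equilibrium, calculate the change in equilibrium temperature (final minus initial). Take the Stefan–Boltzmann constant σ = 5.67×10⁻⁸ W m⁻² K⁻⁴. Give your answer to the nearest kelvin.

7 kelvin

By the inverse-square law, S = 1365/2.42² = 233.1 W m⁻².
With α = 0.169, T₁ = 170.9 K.
After:  T₂ = [233.1·0.98/(4σ)]^(1/4) = 178.1 K.
ΔT = T₂ − T₁ = 7.196 K.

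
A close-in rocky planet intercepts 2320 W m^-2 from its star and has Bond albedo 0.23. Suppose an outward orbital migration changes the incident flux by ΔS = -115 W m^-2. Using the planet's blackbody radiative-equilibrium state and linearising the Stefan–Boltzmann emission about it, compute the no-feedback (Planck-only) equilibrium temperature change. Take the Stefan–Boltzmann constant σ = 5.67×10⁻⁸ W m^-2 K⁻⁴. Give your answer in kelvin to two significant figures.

-3.7 K

The baseline emission temperature is T_e = 297.9 K.
Only a fraction (1−α) is absorbed and it's spread over 4πR², so ΔF = (1−α)ΔS/4 = -22.14 W m^-2.
Linearising σT⁴ gives d(σT⁴)/dT = 4σT_e³ = 5.996 W m^-2 per K.
ΔT₀ = ΔF/λ_P = -22.14/5.996 = -3.69 K.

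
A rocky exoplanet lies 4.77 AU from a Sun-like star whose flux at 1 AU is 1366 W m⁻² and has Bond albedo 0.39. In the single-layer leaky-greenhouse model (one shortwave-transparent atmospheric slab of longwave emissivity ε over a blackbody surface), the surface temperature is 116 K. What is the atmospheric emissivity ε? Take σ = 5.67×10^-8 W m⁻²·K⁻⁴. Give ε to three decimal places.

0.216

Irradiance scales as 1/d², so S = 1366 W m⁻² × (1/4.77)² = 60.04 W m⁻².
Effective temperature: T_e = [S(1−α)/(4σ)]^(1/4) = 112.7 K.
Since (2−ε)/2 = (T_e/T_s)⁴ = 0.8918, ε = 0.2164.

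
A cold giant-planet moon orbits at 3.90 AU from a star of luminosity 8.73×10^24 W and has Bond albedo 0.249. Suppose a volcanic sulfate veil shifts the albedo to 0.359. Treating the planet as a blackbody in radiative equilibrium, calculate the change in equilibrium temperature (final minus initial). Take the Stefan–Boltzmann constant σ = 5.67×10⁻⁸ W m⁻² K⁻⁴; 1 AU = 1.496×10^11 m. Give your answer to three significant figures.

-1.98 kelvin

Orbital distance: d = 3.90 AU = 5.834×10^11 m.
Flux at the orbit: S = L/(4πd²) = 8.73×10^24/(4π·(5.83×10^11)²) = 2.041 W m⁻².
With α = 0.249, T₁ = 50.99 K.
After:  T₂ = [2.041·0.641/(4σ)]^(1/4) = 49.01 K.
Change: 49.01 − 50.99 = -1.979 K.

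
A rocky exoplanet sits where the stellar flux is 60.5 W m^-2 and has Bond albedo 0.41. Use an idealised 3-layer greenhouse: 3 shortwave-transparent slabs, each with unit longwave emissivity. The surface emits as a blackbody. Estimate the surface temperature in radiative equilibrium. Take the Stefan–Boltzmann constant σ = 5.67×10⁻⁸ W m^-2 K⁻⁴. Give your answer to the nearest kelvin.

OLR = S(1−α)/4 = 8.924 W m^-2; the top layer radiates at T_e = 112.0 K.
For an N-layer opaque stack, T_s⁴ = (N+1)T_e⁴, hence T_s = (4)^(1/4)×112.0 K = 158.4 K.

158 K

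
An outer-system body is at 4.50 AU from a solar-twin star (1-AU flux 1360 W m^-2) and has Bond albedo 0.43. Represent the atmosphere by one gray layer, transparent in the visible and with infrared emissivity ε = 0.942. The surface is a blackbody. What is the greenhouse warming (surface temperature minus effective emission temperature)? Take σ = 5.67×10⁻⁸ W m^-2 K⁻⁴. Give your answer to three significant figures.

By the inverse-square law, S = 1360/4.50² = 67.16 W m^-2.
At the top of the atmosphere, σT_e⁴ = S(1−α)/4 = 9.570 W m^-2, giving T_e = 114.0 K.
Surface balance with a leaky layer gives σT_s⁴ = σT_e⁴·2/(2−ε), so T_s = T_e·[2/(2−0.942)]^(1/4) = 133.7 K.
The atmosphere warms the surface by 19.67 K.

19.7 kelvin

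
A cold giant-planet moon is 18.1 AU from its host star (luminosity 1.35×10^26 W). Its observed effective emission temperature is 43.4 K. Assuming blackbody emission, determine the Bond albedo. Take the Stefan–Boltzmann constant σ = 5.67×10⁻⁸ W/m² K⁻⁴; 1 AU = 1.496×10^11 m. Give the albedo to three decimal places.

Orbital distance: d = 18.1 AU = 2.708×10^12 m.
Flux at the orbit: S = L/(4πd²) = 1.35×10^26/(4π·(2.71×10^12)²) = 1.465 W/m².
Rearranging the radiative balance, α = 1 − 4σT⁴/S.
4σT⁴ = 4·5.67×10⁻⁸·(43.4)⁴ = 0.8046 W/m².
1−α = 0.8046/1.465 = 0.5492, so α = 0.4508.

0.451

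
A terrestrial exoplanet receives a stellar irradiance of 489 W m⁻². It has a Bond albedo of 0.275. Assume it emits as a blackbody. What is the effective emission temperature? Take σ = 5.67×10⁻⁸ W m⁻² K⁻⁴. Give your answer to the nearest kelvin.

199 kelvin

The planet absorbs (1−α)S over its disc πR² and re-emits over 4πR², so the mean absorbed flux is (1−0.275)·489.0/4 = 88.63 W m⁻².
Set σT⁴ = 88.63 → T = (88.63/σ)^(1/4) = 198.8 K.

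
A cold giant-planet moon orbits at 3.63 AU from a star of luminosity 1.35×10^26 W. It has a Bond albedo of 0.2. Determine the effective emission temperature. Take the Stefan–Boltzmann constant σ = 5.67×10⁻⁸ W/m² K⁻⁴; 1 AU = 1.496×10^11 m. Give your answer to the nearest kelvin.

106 K

Orbital distance: d = 3.63 AU = 5.430×10^11 m.
Flux at the orbit: S = L/(4πd²) = 1.35×10^26/(4π·(5.43×10^11)²) = 36.43 W/m².
Averaging over the sphere, the absorbed flux is S(1−α)/4 = 7.286 W/m².
Balancing against σT⁴: T = (7.286/5.67×10⁻⁸)^(1/4) = 106.5 K.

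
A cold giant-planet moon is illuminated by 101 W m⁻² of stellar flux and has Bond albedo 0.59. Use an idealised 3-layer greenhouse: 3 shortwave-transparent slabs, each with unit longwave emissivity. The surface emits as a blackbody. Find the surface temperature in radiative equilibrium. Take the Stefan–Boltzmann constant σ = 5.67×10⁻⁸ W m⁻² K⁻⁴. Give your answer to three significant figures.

164 K

The effective emission temperature is T_e = [S(1−α)/(4σ)]^¼ = 116.2 K.
Layer-by-layer balance gives σT_s⁴ = (N+1)σT_e⁴, so T_s = 4^¼·116.2 = 164.4 K.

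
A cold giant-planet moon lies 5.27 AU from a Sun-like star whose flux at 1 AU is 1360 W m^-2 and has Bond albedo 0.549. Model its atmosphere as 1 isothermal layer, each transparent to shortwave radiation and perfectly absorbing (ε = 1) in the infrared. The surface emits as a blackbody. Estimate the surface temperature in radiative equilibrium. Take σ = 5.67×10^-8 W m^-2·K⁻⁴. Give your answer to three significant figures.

118 kelvin

Flux at the orbit: S = 1360/(5.27)² = 48.97 W m^-2.
Top-of-atmosphere balance: σT_e⁴ = S(1−α)/4 = 5.521 W m^-2 → T_e = 99.34 K.
For an N-layer opaque stack, T_s⁴ = (N+1)T_e⁴, hence T_s = (2)^(1/4)×99.34 K = 118.1 K.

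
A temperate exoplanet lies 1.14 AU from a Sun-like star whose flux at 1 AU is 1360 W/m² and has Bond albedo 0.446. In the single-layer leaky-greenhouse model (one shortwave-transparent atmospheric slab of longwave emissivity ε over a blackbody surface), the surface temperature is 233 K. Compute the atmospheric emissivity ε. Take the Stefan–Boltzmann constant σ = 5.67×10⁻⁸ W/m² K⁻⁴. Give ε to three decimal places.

0.265

Irradiance scales as 1/d², so S = 1360 W/m² × (1/1.14)² = 1046 W/m².
First, T_e = [1046·(1−0.446)/(4σ)]^(1/4) = 224.9 K.
Since (2−ε)/2 = (T_e/T_s)⁴ = 0.8673, ε = 0.2654.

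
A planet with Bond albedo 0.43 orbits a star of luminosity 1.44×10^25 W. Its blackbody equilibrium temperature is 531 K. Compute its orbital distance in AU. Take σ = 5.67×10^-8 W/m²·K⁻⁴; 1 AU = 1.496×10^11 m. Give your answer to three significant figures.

0.0402 AU

Energy balance gives S = 4σT⁴/(1−α) = 31630 W/m².
Then d = [L/(4πS)]^(1/2) = 6.019×10^9 m, i.e. 0.04023 AU.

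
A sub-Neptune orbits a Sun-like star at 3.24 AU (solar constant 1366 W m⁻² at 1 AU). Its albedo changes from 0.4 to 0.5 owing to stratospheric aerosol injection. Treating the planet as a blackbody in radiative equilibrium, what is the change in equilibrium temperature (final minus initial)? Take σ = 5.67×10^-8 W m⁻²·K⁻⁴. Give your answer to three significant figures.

By the inverse-square law, S = 1366/3.24² = 130.1 W m⁻².
With α = 0.4, T₁ = 136.2 K.
With α = 0.5, T₂ = 130.1 K.
ΔT = T₂ − T₁ = -6.069 K.

-6.07 K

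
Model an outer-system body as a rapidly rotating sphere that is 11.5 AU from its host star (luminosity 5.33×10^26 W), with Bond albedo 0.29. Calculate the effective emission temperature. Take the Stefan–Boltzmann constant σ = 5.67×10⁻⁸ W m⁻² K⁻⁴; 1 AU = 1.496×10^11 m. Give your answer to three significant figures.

81.8 K

d = 11.5 × 1.496×10^11 m = 1.720×10^12 m.
Spreading L over a sphere of radius d: S = 5.33×10^26/(4π·1.72×10^12²) = 14.33 W m⁻².
The planet absorbs (1−α)S over its disc πR² and re-emits over 4πR², so the mean absorbed flux is (1−0.29)·14.33/4 = 2.544 W m⁻².
Balancing against σT⁴: T = (2.544/5.67×10⁻⁸)^(1/4) = 81.84 K.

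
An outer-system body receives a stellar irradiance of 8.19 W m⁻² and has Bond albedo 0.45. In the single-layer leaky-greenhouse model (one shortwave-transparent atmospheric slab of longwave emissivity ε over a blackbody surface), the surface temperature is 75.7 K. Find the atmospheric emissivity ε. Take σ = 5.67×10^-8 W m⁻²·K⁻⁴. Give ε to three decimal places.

First, T_e = [8.190·(1−0.45)/(4σ)]^(1/4) = 66.76 K.
Since (2−ε)/2 = (T_e/T_s)⁴ = 0.6048, ε = 0.7904.

0.790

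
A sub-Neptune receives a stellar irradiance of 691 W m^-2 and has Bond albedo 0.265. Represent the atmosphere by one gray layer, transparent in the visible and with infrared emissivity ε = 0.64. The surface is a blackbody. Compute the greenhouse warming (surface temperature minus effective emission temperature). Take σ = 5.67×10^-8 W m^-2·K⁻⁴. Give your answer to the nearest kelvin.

At the top of the atmosphere, σT_e⁴ = S(1−α)/4 = 127.0 W m^-2, giving T_e = 217.5 K.
For a single slab of emissivity ε, T_s⁴ = 2T_e⁴/(2−ε); thus T_s = 217.5·(1.471)^(1/4) = 239.6 K.
T_s − T_e = 239.6 − 217.5 = 22.02 K.

22 K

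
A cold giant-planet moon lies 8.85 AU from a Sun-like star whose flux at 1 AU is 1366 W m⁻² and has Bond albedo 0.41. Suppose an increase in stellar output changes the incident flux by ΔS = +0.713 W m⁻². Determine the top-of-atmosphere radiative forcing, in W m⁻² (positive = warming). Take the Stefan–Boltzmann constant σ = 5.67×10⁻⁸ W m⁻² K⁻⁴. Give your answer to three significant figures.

Flux at the orbit: S = 1366/(8.85)² = 17.44 W m⁻².
TOA radiative forcing: ΔF = (1−α)ΔS/4 = 0.59·(+0.713)/4 = 0.1052 W m⁻².

0.105 W m⁻²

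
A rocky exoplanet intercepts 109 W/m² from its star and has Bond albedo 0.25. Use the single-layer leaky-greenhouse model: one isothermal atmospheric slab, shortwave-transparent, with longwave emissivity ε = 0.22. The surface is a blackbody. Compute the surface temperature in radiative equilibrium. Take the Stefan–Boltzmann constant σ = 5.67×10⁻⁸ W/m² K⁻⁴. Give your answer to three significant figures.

142 kelvin

At the top of the atmosphere, σT_e⁴ = S(1−α)/4 = 20.44 W/m², giving T_e = 137.8 K.
For a single slab of emissivity ε, T_s⁴ = 2T_e⁴/(2−ε); thus T_s = 137.8·(1.124)^(1/4) = 141.9 K.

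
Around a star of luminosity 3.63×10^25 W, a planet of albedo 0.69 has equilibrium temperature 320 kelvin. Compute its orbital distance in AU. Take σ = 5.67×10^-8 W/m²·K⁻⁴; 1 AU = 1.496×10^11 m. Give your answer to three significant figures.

0.130 AU

The flux needed for this T is 4σT⁴/(1−0.69) = 7672 W/m².
S = L/(4πd²) → d = √(L/4πS) = √(3.63×10^25/(4π·7672)) = 1.940×10^10 m = 0.1297 AU.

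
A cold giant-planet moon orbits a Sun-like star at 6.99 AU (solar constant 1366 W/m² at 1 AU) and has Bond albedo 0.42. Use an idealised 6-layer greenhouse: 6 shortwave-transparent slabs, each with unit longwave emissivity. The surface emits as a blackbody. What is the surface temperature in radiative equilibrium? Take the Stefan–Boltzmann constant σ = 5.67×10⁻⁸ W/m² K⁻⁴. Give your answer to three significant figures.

Irradiance scales as 1/d², so S = 1366 W/m² × (1/6.99)² = 27.96 W/m².
Top-of-atmosphere balance: σT_e⁴ = S(1−α)/4 = 4.054 W/m² → T_e = 91.95 K.
Layer-by-layer balance gives σT_s⁴ = (N+1)σT_e⁴, so T_s = 7^¼·91.95 = 149.6 K.

150 kelvin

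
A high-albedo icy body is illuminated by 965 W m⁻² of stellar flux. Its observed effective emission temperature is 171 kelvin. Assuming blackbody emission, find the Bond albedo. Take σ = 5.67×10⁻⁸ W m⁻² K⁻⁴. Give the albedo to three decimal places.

0.799

Rearranging the radiative balance, α = 1 − 4σT⁴/S.
4σT⁴ = 4·5.67×10⁻⁸·(171)⁴ = 193.9 W m⁻².
1−α = 193.9/965.0 = 0.2010, so α = 0.7990.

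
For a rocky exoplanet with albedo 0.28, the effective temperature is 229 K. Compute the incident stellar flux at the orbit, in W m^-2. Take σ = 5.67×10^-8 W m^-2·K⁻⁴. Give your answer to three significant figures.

866 W m^-2

From S(1−α)/4 = σT⁴: S = 4σT⁴/(1−α).
The emitted flux is σT⁴ = 155.9 W m^-2.
S = 4·155.9/0.72 = 866.3 W m^-2.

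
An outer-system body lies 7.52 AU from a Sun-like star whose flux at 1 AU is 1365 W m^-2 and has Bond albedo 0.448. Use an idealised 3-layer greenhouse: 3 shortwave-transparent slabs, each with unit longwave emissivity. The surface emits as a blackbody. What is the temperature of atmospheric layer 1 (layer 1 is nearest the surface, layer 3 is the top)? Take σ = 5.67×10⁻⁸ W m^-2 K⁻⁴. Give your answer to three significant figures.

115 K

Irradiance scales as 1/d², so S = 1365 W m^-2 × (1/7.52)² = 24.14 W m^-2.
Top-of-atmosphere balance: σT_e⁴ = S(1−α)/4 = 3.331 W m^-2 → T_e = 87.55 K.
In the N-layer model, layer k (counted from the surface) has T_k = (N+1−k)^(1/4)·T_e.
T_1 = (3)^(1/4)·87.55 = 115.2 K.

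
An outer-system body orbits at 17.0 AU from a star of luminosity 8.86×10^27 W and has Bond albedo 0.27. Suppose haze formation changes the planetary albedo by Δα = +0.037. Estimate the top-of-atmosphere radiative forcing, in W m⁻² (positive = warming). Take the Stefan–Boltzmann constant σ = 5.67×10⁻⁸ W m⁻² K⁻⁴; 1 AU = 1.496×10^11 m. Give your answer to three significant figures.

d = 17.0 × 1.496×10^11 m = 2.543×10^12 m.
S = L/(4πd²) = 109.0 W m⁻².
ΔF = −(S/4)Δα = −(109.0/4)×(+0.037) = -1.008 W m⁻².

-1.01 W m⁻²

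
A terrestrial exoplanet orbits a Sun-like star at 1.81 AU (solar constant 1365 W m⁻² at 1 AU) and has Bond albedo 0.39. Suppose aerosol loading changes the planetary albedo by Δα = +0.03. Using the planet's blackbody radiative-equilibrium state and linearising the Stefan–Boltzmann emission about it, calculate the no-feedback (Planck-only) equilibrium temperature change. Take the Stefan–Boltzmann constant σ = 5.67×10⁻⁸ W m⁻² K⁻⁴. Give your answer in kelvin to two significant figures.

Flux at the orbit: S = 1365/(1.81)² = 416.7 W m⁻².
Reference equilibrium: T_e = [S(1−α)/(4σ)]^(1/4) = 183.0 K.
ΔF = −(S/4)Δα = −(416.7/4)×(+0.03) = -3.125 W m⁻².
The Planck feedback parameter is 4σT_e³ = 1.389 W m⁻²/K.
ΔT₀ = ΔF/λ_P = -3.125/1.389 = -2.25 K.

-2.2 K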